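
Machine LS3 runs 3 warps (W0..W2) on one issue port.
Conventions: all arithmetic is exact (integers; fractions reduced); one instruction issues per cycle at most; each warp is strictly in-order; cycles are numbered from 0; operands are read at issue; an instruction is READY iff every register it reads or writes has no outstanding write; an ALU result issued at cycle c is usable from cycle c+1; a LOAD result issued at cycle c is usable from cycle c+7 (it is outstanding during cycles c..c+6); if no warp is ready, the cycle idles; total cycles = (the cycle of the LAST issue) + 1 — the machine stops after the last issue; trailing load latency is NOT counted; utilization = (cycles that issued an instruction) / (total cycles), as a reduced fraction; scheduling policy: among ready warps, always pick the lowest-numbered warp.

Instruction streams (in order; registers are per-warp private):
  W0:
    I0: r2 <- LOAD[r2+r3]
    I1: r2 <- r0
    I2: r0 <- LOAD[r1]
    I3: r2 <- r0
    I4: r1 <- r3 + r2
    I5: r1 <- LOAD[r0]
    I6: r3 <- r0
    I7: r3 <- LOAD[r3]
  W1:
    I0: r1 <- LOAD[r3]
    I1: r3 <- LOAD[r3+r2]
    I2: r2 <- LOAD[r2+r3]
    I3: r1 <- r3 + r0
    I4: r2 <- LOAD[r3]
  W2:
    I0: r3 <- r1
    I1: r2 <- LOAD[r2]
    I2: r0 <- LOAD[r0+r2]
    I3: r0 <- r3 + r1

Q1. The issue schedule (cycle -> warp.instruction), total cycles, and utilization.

cycle 0: W0.I0
cycle 1: W1.I0
cycle 2: W1.I1
cycle 3: W2.I0
cycle 4: W2.I1
cycle 5: idle
cycle 6: idle
cycle 7: W0.I1
cycle 8: W0.I2
cycle 9: W1.I2
cycle 10: W1.I3
cycle 11: W2.I2
cycle 12: idle
cycle 13: idle
cycle 14: idle
cycle 15: W0.I3
cycle 16: W0.I4
cycle 17: W0.I5
cycle 18: W0.I6
cycle 19: W0.I7
cycle 20: W1.I4
cycle 21: W2.I3

Answer: 22 cycles, utilization 17/22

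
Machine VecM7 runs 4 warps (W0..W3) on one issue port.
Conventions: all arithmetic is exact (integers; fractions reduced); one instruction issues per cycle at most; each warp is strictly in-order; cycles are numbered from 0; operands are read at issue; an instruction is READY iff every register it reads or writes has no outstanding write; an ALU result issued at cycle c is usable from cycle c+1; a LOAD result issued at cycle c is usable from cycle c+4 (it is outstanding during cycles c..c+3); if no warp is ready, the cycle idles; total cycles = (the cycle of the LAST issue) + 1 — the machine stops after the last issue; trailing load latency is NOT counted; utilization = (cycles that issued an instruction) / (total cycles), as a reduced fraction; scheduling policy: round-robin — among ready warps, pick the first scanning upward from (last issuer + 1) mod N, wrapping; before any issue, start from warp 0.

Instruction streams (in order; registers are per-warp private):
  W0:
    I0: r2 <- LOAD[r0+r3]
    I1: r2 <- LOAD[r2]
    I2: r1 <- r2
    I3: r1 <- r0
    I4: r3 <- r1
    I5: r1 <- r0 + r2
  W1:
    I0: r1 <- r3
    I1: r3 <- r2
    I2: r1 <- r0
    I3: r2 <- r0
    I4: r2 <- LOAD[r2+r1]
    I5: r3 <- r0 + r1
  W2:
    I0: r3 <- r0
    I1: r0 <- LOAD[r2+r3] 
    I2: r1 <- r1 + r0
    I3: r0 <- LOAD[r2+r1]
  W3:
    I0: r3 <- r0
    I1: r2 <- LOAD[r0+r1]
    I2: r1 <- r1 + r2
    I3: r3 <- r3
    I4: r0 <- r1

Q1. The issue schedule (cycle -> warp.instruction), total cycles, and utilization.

cycle 0: W0.I0
cycle 1: W1.I0
cycle 2: W2.I0
cycle 3: W3.I0
cycle 4: W0.I1
cycle 5: W1.I1
cycle 6: W2.I1
cycle 7: W3.I1
cycle 8: W0.I2
cycle 9: W1.I2
cycle 10: W2.I2
cycle 11: W3.I2
cycle 12: W0.I3
cycle 13: W1.I3
cycle 14: W2.I3
cycle 15: W3.I3
cycle 16: W0.I4
cycle 17: W1.I4
cycle 18: W3.I4
cycle 19: W0.I5
cycle 20: W1.I5

Answer: 21 cycles, utilization 1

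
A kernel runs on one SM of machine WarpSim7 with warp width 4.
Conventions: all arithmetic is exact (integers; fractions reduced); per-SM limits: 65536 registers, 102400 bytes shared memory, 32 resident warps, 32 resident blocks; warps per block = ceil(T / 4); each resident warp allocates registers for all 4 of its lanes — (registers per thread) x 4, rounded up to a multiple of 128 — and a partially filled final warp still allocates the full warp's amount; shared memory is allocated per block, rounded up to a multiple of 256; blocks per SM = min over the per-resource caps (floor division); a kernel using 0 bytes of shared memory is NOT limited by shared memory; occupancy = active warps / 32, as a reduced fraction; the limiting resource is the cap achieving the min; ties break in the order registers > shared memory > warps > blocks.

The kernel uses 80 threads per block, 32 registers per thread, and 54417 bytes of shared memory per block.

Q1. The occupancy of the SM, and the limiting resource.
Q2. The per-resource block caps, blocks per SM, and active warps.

Answer: occupancy 5/8, limited by shared memory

registers: 25 blocks
shared memory: 1 block
warps: 1 block
blocks: 32 blocks

Answer: 1 block, 20 active warps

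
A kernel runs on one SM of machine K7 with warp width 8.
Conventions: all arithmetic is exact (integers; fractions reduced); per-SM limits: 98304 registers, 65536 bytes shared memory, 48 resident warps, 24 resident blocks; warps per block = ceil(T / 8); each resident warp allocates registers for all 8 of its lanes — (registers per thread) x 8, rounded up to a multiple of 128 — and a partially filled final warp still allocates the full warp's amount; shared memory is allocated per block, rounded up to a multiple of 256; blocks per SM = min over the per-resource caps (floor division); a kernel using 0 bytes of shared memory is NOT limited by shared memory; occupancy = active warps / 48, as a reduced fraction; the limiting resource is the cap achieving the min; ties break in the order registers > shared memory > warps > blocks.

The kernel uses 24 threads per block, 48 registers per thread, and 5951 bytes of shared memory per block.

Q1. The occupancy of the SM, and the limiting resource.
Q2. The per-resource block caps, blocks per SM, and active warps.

Answer: occupancy 5/8, limited by shared memory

registers: 85 blocks
shared memory: 10 blocks
warps: 16 blocks
blocks: 24 blocks

Answer: 10 blocks, 30 active warps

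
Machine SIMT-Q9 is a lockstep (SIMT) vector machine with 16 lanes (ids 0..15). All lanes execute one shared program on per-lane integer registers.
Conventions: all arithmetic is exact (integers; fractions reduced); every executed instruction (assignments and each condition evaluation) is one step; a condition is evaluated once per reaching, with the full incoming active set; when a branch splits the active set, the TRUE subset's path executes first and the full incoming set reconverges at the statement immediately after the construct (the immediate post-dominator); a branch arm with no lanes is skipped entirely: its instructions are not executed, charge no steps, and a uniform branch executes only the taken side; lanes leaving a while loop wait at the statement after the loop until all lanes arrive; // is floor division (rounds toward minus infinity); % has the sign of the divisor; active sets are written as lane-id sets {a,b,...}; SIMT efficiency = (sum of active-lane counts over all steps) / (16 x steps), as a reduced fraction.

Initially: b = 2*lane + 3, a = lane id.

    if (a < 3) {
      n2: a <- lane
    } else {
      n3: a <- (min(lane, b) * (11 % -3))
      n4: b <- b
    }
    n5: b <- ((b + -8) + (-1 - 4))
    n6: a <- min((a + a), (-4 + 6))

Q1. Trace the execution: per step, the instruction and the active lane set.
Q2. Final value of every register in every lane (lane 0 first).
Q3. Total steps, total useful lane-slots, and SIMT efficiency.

step 0: eval (a < 3)                 {0,1,2,3,4,5,6,7,8,9,10,11,12,13,14,15}
step 1: a <- lane                    {0,1,2}
step 2: a <- (min(lane, b) * (11 % -3)) {3,4,5,6,7,8,9,10,11,12,13,14,15}
step 3: b <- b                       {3,4,5,6,7,8,9,10,11,12,13,14,15}
step 4: b <- ((b + -8) + (-1 - 4))   {0,1,2,3,4,5,6,7,8,9,10,11,12,13,14,15}
step 5: a <- min((a + a), (-4 + 6))  {0,1,2,3,4,5,6,7,8,9,10,11,12,13,14,15}

Answer: 6 steps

b: -10,-8,-6,-4,-2,0,2,4,6,8,10,12,14,16,18,20
a: 0,2,2,-6,-8,-10,-12,-14,-16,-18,-20,-22,-24,-26,-28,-30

steps = 6; useful = 77; efficiency = 77/96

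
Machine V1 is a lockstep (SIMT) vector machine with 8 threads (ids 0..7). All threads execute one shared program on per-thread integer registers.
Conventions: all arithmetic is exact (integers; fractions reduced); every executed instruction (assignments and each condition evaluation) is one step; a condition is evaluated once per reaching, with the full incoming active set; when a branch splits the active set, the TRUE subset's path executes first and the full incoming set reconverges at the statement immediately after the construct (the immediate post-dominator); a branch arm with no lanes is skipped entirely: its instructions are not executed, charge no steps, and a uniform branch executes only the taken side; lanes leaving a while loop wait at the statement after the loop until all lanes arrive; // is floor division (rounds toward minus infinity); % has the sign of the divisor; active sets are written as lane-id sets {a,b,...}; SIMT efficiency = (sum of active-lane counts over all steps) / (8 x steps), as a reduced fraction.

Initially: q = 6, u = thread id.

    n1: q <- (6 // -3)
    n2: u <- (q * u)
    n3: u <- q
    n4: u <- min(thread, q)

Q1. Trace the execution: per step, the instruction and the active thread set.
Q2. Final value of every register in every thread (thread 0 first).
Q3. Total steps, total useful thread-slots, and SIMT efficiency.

step 0: q <- (6 // -3)               {0,1,2,3,4,5,6,7}
step 1: u <- (q * u)                 {0,1,2,3,4,5,6,7}
step 2: u <- q                       {0,1,2,3,4,5,6,7}
step 3: u <- min(thread, q)          {0,1,2,3,4,5,6,7}

Answer: 4 steps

q: -2,-2,-2,-2,-2,-2,-2,-2
u: -2,-2,-2,-2,-2,-2,-2,-2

steps = 4; useful = 32; efficiency = 32/32 = 1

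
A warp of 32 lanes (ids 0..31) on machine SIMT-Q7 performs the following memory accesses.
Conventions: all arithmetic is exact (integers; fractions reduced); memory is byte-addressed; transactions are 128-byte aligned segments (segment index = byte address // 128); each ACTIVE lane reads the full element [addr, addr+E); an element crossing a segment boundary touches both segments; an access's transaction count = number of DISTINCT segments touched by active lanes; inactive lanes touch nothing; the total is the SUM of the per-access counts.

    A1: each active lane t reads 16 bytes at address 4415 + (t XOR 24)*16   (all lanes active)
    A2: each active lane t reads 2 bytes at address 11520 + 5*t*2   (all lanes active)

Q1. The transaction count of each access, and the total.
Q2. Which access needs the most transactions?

A1: 5 transactions
A2: 3 transactions

Answer: 5,3; total 8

Answer: A1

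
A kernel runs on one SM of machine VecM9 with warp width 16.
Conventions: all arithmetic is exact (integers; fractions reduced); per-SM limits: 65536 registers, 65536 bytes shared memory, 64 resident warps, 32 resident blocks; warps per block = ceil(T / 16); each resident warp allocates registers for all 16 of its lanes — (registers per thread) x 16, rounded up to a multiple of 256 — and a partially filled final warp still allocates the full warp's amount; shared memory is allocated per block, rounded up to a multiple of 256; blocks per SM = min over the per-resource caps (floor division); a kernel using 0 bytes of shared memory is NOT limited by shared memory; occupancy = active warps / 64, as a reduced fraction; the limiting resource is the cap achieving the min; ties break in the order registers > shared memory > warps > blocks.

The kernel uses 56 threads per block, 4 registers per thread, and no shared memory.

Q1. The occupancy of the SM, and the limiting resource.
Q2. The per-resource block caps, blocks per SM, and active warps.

Answer: occupancy 1, limited by warps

registers: 64 blocks
shared memory: no limit (kernel uses none)
warps: 16 blocks
blocks: 32 blocks

Answer: 16 blocks, 64 active warps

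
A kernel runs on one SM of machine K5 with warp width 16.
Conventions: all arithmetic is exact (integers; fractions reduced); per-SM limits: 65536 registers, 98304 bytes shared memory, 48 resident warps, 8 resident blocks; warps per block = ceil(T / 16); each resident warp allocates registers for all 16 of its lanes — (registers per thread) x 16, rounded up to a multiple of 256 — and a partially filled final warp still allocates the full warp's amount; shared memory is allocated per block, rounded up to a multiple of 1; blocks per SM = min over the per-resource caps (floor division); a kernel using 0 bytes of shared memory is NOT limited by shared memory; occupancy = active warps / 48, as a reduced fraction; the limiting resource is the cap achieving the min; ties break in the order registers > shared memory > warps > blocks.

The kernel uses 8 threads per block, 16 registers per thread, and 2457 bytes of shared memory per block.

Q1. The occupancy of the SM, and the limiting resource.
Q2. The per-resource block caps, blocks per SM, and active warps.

Answer: occupancy 1/6, limited by blocks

registers: 256 blocks
shared memory: 40 blocks
warps: 48 blocks
blocks: 8 blocks

Answer: 8 blocks, 8 active warps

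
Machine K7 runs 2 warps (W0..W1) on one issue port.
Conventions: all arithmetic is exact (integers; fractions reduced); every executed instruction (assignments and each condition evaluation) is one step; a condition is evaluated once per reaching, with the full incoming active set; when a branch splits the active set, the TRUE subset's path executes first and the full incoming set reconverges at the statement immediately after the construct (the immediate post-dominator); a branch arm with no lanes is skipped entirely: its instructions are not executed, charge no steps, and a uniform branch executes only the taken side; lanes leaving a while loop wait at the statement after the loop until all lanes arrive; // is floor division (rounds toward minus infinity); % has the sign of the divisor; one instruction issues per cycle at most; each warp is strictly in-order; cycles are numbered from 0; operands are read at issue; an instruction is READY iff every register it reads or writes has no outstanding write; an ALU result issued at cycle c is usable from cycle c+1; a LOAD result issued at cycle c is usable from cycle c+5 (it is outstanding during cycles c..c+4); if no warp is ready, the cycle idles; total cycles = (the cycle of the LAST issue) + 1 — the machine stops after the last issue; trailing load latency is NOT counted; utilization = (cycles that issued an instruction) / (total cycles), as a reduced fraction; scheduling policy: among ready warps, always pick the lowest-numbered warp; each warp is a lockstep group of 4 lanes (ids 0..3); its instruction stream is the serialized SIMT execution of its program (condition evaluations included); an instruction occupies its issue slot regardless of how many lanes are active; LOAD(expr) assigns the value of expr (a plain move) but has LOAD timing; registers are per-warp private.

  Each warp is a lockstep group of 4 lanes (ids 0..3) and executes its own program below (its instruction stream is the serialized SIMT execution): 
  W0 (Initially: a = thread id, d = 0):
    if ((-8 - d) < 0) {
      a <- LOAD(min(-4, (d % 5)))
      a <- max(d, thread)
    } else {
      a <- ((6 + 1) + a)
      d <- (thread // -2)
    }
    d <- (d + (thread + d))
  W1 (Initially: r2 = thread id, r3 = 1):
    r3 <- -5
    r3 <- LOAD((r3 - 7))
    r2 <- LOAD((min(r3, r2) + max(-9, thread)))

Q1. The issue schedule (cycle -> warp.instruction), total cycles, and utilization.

cycle 0: W0.I0
cycle 1: W0.I1
cycle 2: W1.I0
cycle 3: W1.I1
cycle 4: idle
cycle 5: idle
cycle 6: W0.I2
cycle 7: W0.I3
cycle 8: W1.I2

Answer: 9 cycles, utilization 7/9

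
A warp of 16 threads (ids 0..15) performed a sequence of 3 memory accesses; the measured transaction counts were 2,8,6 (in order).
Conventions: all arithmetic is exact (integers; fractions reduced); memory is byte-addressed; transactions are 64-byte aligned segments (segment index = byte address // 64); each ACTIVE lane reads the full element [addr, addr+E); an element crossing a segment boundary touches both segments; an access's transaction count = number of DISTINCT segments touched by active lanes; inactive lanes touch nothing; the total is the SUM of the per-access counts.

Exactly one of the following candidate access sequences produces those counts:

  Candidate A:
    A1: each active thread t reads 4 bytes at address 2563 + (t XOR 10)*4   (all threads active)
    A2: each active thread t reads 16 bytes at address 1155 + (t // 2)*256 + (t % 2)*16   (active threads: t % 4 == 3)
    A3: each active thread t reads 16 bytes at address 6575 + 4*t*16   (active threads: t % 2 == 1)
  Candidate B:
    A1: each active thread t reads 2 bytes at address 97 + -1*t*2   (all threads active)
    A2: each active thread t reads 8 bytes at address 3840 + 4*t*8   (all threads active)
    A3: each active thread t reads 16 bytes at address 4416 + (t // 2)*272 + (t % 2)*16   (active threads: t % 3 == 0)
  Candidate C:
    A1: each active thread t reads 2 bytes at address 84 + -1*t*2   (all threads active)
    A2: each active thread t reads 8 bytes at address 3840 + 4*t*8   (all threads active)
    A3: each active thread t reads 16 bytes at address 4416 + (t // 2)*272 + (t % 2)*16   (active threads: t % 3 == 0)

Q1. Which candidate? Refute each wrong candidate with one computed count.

A: A2 gives 4 transactions, not 8
B: A1 gives 1 transaction, not 2
C: all counts match (2,8,6)

Answer: C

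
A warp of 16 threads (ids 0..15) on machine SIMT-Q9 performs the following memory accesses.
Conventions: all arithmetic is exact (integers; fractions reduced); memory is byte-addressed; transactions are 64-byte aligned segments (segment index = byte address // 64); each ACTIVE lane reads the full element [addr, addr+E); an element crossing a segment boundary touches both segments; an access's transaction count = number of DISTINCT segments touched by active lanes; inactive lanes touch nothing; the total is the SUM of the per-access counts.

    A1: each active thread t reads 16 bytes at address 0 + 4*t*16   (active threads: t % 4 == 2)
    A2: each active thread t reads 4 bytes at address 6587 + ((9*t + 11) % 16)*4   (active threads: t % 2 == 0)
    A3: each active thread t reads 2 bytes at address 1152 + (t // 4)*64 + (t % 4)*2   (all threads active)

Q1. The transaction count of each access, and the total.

A1: 4 transactions
A2: 2 transactions
A3: 4 transactions

Answer: 4,2,4; total 10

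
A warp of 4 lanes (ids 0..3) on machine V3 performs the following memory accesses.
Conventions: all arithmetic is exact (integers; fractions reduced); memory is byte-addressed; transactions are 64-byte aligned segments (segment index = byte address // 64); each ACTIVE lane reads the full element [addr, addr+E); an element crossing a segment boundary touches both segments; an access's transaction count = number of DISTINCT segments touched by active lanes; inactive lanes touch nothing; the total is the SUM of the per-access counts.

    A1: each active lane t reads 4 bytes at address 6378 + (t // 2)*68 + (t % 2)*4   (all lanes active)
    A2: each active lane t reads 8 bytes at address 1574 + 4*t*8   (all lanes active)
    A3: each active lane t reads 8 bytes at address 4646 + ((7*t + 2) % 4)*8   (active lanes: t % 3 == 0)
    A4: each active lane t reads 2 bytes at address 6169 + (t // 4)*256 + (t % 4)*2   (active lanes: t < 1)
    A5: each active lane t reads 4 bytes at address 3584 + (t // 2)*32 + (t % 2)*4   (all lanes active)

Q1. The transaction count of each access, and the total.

A1: 2 transactions
A2: 3 transactions
A3: 2 transactions
A4: 1 transaction
A5: 1 transaction

Answer: 2,3,2,1,1; total 9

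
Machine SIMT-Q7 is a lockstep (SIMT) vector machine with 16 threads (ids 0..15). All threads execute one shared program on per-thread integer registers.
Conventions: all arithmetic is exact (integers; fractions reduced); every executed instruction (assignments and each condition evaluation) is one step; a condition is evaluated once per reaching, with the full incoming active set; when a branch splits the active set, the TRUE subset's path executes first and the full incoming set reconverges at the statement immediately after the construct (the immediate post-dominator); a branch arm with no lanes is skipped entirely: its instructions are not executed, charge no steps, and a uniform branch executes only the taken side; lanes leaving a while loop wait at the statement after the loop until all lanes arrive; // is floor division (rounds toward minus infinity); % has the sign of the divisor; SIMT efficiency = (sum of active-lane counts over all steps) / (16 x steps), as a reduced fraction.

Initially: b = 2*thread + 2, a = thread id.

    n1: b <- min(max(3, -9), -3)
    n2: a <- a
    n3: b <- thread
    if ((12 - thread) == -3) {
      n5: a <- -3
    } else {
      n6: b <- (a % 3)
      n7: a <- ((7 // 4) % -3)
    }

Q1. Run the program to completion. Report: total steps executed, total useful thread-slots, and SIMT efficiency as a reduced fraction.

Answer: 7 steps, 95 useful, 95/112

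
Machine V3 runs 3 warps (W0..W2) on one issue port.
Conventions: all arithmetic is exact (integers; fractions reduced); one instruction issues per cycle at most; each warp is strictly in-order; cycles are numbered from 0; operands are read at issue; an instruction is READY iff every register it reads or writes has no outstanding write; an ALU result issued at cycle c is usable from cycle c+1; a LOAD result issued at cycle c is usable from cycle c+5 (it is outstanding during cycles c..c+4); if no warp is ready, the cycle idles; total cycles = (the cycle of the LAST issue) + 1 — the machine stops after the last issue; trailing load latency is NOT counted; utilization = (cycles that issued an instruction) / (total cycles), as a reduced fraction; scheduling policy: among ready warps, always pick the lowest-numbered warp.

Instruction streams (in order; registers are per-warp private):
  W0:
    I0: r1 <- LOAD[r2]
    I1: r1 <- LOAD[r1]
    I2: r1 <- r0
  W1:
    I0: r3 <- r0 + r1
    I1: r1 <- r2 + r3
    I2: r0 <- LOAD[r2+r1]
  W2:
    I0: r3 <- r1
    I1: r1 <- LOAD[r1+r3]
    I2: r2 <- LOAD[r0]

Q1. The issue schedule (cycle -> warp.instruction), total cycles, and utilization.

cycle 0: W0.I0
cycle 1: W1.I0
cycle 2: W1.I1
cycle 3: W1.I2
cycle 4: W2.I0
cycle 5: W0.I1
cycle 6: W2.I1
cycle 7: W2.I2
cycle 8: idle
cycle 9: idle
cycle 10: W0.I2

Answer: 11 cycles, utilization 9/11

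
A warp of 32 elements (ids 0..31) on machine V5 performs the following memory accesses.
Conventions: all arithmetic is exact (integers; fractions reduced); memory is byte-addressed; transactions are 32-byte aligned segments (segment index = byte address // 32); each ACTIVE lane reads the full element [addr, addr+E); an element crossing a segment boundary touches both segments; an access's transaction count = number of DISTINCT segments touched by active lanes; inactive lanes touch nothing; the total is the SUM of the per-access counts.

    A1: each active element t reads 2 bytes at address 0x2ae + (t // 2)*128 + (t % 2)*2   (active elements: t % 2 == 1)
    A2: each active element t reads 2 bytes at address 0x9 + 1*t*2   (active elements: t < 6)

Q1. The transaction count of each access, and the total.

A1: 16 transactions
A2: 1 transaction

Answer: 16,1; total 17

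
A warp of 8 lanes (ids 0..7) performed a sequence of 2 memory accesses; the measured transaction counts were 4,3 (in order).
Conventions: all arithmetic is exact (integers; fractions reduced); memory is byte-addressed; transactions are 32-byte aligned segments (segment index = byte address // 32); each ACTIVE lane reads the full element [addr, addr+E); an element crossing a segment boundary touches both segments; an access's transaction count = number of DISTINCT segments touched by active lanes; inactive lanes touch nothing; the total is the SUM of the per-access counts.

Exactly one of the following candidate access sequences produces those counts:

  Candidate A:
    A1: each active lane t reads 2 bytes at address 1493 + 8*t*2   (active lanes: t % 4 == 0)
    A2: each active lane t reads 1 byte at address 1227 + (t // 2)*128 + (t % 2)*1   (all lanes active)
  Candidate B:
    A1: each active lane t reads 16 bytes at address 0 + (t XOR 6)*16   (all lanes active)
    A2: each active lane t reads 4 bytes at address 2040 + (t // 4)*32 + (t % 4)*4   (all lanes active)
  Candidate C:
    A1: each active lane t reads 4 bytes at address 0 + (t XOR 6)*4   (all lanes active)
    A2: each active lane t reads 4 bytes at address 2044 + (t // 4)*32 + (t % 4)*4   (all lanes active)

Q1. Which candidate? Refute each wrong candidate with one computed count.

A: A1 gives 2 transactions, not 4
C: A1 gives 1 transaction, not 4
B: all counts match (4,3)

Answer: B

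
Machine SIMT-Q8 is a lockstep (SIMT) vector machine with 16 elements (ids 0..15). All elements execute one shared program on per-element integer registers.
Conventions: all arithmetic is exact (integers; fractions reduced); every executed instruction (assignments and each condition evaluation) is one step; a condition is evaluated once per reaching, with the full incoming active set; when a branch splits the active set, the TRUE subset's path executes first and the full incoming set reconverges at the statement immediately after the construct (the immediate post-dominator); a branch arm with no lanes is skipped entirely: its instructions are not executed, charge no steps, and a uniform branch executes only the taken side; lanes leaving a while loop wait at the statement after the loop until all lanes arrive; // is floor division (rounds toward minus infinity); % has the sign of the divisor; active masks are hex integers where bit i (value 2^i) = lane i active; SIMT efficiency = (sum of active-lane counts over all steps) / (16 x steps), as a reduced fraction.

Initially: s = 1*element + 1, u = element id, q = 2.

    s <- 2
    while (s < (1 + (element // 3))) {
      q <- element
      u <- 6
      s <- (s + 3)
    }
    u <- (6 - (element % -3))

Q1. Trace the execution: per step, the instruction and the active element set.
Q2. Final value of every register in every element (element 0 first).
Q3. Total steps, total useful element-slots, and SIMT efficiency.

step 0: s <- 2                       0xffff
step 1: eval (s < (1 + (element // 3))) 0xffff
step 2: q <- element                 0xffc0
step 3: u <- 6                       0xffc0
step 4: s <- (s + 3)                 0xffc0
step 5: eval (s < (1 + (element // 3))) 0xffc0
step 6: q <- element                 0x8000
step 7: u <- 6                       0x8000
step 8: s <- (s + 3)                 0x8000
step 9: eval (s < (1 + (element // 3))) 0x8000
step 10: u <- (6 - (element % -3))    0xffff

Answer: 11 steps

s: 2,2,2,2,2,2,5,5,5,5,5,5,5,5,5,8
u: 6,8,7,6,8,7,6,8,7,6,8,7,6,8,7,6
q: 2,2,2,2,2,2,6,7,8,9,10,11,12,13,14,15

steps = 11; useful = 92; efficiency = 92/176 = 23/44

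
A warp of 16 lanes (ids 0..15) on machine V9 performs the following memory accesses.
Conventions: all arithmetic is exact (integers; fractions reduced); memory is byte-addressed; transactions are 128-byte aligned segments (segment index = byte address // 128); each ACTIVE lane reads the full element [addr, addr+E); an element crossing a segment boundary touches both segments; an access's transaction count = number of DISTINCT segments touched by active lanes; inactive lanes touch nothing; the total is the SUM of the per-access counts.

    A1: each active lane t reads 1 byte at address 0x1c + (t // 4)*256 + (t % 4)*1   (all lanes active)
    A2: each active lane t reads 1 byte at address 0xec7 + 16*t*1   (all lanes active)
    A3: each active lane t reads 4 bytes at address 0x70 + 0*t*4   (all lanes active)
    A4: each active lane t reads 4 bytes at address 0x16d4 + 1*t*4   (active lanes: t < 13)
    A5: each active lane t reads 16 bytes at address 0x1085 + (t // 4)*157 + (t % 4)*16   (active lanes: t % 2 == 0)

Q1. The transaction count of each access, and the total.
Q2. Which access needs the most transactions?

A1: 4 transactions
A2: 3 transactions
A3: 1 transaction
A4: 2 transactions
A5: 5 transactions

Answer: 4,3,1,2,5; total 15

Answer: A5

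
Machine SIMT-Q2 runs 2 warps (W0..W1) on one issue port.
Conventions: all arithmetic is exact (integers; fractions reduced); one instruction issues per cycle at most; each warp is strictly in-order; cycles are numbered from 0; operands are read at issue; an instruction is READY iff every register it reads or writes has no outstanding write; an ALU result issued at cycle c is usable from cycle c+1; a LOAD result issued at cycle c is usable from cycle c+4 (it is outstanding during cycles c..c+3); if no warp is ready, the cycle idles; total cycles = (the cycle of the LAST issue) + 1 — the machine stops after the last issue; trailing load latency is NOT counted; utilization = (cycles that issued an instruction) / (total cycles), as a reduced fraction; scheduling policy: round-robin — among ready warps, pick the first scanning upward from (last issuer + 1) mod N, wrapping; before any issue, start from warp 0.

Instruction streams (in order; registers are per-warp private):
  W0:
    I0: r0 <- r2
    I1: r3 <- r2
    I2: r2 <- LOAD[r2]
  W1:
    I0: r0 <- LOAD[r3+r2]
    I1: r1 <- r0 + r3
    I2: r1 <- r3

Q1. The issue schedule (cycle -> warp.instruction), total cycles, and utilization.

cycle 0: W0.I0
cycle 1: W1.I0
cycle 2: W0.I1
cycle 3: W0.I2
cycle 4: idle
cycle 5: W1.I1
cycle 6: W1.I2

Answer: 7 cycles, utilization 6/7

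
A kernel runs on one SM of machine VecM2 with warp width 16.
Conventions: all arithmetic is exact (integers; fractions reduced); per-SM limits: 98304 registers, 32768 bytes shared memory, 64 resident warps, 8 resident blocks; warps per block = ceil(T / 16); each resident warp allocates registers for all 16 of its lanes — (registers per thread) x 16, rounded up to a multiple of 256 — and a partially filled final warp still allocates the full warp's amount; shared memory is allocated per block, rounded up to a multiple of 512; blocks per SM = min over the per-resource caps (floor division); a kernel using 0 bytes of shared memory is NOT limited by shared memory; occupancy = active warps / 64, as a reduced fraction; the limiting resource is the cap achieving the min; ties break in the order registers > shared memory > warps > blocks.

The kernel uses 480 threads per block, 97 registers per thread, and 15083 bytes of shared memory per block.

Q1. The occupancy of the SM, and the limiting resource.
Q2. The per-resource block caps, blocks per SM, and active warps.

Answer: occupancy 15/32, limited by registers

registers: 1 block
shared memory: 2 blocks
warps: 2 blocks
blocks: 8 blocks

Answer: 1 block, 30 active warps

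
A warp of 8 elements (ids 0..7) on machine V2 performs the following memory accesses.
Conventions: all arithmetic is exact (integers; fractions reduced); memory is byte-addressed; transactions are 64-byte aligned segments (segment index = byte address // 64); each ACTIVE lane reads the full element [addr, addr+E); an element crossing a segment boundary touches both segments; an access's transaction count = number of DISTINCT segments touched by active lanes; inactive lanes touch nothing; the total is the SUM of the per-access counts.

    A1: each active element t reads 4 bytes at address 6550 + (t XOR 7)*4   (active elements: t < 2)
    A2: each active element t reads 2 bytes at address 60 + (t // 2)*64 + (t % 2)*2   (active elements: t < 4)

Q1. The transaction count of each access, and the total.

A1: 1 transaction
A2: 2 transactions

Answer: 1,2; total 3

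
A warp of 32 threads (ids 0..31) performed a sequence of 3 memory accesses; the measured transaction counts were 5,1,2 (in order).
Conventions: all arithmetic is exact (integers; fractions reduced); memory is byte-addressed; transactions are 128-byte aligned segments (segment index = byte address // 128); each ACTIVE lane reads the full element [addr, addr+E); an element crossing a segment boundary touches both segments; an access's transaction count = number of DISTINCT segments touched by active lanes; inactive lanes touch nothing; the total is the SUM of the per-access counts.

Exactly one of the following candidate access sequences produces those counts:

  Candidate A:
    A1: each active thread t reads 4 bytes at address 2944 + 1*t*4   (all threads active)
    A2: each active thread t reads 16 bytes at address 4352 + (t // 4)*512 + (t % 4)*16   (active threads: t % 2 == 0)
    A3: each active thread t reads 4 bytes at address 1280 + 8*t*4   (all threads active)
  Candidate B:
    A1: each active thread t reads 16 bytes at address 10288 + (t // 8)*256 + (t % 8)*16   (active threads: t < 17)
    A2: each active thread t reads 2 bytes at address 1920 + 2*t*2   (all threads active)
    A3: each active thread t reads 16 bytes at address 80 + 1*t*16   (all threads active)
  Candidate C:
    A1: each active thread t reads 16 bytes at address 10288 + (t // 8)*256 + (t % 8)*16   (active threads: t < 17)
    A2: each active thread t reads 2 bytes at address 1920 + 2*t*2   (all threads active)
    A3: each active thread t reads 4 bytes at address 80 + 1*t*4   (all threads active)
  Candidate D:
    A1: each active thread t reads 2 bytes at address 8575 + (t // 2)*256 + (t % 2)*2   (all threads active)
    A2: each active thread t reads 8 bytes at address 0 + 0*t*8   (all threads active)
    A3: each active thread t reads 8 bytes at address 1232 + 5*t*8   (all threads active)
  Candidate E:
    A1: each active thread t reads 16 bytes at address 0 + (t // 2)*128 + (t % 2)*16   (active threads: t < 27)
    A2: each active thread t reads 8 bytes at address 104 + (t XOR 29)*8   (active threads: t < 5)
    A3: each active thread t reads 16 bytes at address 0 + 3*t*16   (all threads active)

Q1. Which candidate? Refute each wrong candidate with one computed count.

A: A1 gives 1 transaction, not 5
B: A3 gives 5 transactions, not 2
D: A1 gives 32 transactions, not 5
E: A1 gives 14 transactions, not 5
C: all counts match (5,1,2)

Answer: C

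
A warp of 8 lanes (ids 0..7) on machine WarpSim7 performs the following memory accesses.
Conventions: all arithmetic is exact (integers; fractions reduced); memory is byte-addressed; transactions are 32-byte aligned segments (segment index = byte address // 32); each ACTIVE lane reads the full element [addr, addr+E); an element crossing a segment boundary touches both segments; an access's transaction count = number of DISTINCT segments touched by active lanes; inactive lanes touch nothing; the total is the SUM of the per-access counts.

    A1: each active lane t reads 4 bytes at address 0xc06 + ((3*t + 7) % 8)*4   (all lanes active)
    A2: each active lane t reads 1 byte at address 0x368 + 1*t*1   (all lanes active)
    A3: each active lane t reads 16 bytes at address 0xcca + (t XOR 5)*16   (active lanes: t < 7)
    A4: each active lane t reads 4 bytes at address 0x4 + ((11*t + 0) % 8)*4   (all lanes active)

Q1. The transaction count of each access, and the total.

A1: 2 transactions
A2: 1 transaction
A3: 5 transactions
A4: 2 transactions

Answer: 2,1,5,2; total 10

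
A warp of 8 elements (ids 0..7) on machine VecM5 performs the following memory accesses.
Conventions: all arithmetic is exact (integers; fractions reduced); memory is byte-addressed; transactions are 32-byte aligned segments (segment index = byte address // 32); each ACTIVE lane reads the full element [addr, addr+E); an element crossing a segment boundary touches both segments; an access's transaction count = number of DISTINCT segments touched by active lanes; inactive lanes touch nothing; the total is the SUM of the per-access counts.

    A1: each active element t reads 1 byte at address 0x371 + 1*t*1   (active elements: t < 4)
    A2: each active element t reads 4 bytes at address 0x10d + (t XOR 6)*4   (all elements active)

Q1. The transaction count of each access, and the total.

A1: 1 transaction
A2: 2 transactions

Answer: 1,2; total 3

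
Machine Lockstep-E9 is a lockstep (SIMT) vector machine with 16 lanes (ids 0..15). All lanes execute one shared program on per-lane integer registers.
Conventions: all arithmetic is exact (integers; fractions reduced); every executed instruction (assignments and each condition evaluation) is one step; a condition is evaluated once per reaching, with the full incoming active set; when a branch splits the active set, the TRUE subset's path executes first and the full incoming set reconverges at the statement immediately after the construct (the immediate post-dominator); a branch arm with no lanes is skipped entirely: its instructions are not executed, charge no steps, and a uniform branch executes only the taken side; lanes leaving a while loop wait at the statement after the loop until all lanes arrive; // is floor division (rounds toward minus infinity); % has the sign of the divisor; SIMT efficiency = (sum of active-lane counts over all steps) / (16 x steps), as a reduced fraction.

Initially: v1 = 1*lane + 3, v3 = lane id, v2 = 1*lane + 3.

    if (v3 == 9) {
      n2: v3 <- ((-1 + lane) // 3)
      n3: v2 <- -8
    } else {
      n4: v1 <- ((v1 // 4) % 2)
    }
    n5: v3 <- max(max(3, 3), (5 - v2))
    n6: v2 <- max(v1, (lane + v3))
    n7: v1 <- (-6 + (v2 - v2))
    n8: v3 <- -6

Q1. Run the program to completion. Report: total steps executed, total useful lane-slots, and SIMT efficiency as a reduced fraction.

Answer: 8 steps, 97 useful, 97/128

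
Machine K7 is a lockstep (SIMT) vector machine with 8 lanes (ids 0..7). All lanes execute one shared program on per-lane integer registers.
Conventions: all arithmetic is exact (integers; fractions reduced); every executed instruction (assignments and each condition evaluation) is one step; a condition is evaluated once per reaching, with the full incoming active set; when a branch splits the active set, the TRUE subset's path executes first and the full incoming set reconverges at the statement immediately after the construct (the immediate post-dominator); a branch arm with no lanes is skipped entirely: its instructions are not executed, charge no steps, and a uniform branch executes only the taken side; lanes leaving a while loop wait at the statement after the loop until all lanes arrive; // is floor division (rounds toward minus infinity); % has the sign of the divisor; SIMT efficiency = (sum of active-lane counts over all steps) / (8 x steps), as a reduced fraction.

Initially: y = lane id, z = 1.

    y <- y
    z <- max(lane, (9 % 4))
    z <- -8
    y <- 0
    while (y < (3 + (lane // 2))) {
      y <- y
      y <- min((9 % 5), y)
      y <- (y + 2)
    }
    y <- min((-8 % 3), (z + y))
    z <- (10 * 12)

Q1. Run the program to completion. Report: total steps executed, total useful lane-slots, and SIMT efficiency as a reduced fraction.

Answer: 19 steps, 136 useful, 17/19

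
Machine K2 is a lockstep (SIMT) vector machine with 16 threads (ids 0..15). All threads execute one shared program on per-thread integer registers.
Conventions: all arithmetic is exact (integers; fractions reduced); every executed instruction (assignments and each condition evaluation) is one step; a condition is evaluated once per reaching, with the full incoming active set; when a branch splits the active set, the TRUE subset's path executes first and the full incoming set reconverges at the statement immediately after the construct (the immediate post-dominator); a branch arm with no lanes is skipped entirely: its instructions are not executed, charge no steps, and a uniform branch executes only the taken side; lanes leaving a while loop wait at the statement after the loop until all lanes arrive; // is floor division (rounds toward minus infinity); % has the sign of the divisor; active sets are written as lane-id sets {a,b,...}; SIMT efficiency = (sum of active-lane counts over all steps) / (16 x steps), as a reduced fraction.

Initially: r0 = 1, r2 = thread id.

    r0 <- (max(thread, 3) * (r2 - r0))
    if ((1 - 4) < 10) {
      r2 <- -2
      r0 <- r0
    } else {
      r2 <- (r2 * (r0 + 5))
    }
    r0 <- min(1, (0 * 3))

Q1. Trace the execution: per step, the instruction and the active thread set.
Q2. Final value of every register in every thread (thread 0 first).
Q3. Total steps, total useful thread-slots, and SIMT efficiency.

step 0: r0 <- (max(thread, 3) * (r2 - r0)) {0,1,2,3,4,5,6,7,8,9,10,11,12,13,14,15}
step 1: eval ((1 - 4) < 10)          {0,1,2,3,4,5,6,7,8,9,10,11,12,13,14,15}
step 2: r2 <- -2                     {0,1,2,3,4,5,6,7,8,9,10,11,12,13,14,15}
step 3: r0 <- r0                     {0,1,2,3,4,5,6,7,8,9,10,11,12,13,14,15}
step 4: r0 <- min(1, (0 * 3))        {0,1,2,3,4,5,6,7,8,9,10,11,12,13,14,15}

Answer: 5 steps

r0: 0,0,0,0,0,0,0,0,0,0,0,0,0,0,0,0
r2: -2,-2,-2,-2,-2,-2,-2,-2,-2,-2,-2,-2,-2,-2,-2,-2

steps = 5; useful = 80; efficiency = 80/80 = 1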